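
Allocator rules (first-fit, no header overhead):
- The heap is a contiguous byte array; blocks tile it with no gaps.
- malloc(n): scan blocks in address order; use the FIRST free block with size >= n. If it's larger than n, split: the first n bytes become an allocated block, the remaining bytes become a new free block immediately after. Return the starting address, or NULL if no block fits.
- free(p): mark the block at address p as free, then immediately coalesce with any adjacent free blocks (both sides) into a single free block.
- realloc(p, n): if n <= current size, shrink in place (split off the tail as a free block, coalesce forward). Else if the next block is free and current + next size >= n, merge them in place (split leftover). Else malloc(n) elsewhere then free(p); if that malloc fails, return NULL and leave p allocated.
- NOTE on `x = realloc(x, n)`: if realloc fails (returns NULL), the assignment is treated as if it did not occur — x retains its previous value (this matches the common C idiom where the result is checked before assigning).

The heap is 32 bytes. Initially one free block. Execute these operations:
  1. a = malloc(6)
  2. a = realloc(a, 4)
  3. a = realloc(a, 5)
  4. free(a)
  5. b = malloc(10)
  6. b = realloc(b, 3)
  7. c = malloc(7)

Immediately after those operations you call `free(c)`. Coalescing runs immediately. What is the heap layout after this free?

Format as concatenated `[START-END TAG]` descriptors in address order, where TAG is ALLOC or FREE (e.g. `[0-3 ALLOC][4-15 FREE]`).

Answer: [0-2 ALLOC][3-31 FREE]

Derivation:
Op 1: a = malloc(6) -> a = 0; heap: [0-5 ALLOC][6-31 FREE]
Op 2: a = realloc(a, 4) -> a = 0; heap: [0-3 ALLOC][4-31 FREE]
Op 3: a = realloc(a, 5) -> a = 0; heap: [0-4 ALLOC][5-31 FREE]
Op 4: free(a) -> (freed a); heap: [0-31 FREE]
Op 5: b = malloc(10) -> b = 0; heap: [0-9 ALLOC][10-31 FREE]
Op 6: b = realloc(b, 3) -> b = 0; heap: [0-2 ALLOC][3-31 FREE]
Op 7: c = malloc(7) -> c = 3; heap: [0-2 ALLOC][3-9 ALLOC][10-31 FREE]
free(c): c = 3 -> block [3-9 ALLOC]; mark free, coalesce with adjacent free neighbors -> [0-2 ALLOC][3-31 FREE]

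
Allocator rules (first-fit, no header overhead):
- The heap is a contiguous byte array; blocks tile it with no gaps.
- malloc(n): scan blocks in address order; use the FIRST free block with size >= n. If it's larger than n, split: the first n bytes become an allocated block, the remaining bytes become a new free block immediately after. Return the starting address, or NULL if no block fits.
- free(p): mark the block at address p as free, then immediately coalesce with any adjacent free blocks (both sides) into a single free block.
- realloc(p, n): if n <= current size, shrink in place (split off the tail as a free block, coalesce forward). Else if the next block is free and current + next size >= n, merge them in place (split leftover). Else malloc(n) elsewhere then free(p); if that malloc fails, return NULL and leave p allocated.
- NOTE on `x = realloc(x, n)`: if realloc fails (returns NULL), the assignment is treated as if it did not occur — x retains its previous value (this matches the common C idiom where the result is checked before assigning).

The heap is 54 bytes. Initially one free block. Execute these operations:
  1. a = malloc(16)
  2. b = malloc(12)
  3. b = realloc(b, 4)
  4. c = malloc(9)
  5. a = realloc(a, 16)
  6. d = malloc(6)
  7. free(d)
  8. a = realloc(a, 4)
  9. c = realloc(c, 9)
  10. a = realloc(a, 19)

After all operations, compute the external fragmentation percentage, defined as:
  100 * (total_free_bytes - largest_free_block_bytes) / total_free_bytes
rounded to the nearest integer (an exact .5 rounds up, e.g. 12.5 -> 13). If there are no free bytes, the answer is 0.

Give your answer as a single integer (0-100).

Answer: 27

Derivation:
Op 1: a = malloc(16) -> a = 0; heap: [0-15 ALLOC][16-53 FREE]
Op 2: b = malloc(12) -> b = 16; heap: [0-15 ALLOC][16-27 ALLOC][28-53 FREE]
Op 3: b = realloc(b, 4) -> b = 16; heap: [0-15 ALLOC][16-19 ALLOC][20-53 FREE]
Op 4: c = malloc(9) -> c = 20; heap: [0-15 ALLOC][16-19 ALLOC][20-28 ALLOC][29-53 FREE]
Op 5: a = realloc(a, 16) -> a = 0; heap: [0-15 ALLOC][16-19 ALLOC][20-28 ALLOC][29-53 FREE]
Op 6: d = malloc(6) -> d = 29; heap: [0-15 ALLOC][16-19 ALLOC][20-28 ALLOC][29-34 ALLOC][35-53 FREE]
Op 7: free(d) -> (freed d); heap: [0-15 ALLOC][16-19 ALLOC][20-28 ALLOC][29-53 FREE]
Op 8: a = realloc(a, 4) -> a = 0; heap: [0-3 ALLOC][4-15 FREE][16-19 ALLOC][20-28 ALLOC][29-53 FREE]
Op 9: c = realloc(c, 9) -> c = 20; heap: [0-3 ALLOC][4-15 FREE][16-19 ALLOC][20-28 ALLOC][29-53 FREE]
Op 10: a = realloc(a, 19) -> a = 29; heap: [0-15 FREE][16-19 ALLOC][20-28 ALLOC][29-47 ALLOC][48-53 FREE]
Free blocks: [16 6] total_free=22 largest=16 -> 100*(22-16)/22 = 600/22 ≈ 27.273 -> rounds to 27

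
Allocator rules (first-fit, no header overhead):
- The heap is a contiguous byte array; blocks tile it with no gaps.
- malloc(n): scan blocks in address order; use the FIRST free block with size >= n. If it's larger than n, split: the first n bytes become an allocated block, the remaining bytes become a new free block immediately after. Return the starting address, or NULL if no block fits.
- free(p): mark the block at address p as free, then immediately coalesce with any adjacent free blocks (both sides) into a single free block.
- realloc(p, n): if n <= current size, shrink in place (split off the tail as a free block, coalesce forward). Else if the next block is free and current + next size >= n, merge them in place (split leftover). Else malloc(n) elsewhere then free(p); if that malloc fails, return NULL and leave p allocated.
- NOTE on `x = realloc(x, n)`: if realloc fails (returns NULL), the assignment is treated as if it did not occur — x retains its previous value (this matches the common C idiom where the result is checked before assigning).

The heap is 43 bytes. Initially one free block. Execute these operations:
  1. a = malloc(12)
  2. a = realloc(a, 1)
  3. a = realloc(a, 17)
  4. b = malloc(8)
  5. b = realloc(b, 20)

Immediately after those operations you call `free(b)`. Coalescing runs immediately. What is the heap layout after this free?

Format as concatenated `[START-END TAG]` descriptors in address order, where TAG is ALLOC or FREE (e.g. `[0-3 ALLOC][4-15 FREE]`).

Answer: [0-16 ALLOC][17-42 FREE]

Derivation:
Op 1: a = malloc(12) -> a = 0; heap: [0-11 ALLOC][12-42 FREE]
Op 2: a = realloc(a, 1) -> a = 0; heap: [0-0 ALLOC][1-42 FREE]
Op 3: a = realloc(a, 17) -> a = 0; heap: [0-16 ALLOC][17-42 FREE]
Op 4: b = malloc(8) -> b = 17; heap: [0-16 ALLOC][17-24 ALLOC][25-42 FREE]
Op 5: b = realloc(b, 20) -> b = 17; heap: [0-16 ALLOC][17-36 ALLOC][37-42 FREE]
free(b): b = 17 -> block [17-36 ALLOC]; mark free, coalesce with adjacent free neighbors -> [0-16 ALLOC][17-42 FREE]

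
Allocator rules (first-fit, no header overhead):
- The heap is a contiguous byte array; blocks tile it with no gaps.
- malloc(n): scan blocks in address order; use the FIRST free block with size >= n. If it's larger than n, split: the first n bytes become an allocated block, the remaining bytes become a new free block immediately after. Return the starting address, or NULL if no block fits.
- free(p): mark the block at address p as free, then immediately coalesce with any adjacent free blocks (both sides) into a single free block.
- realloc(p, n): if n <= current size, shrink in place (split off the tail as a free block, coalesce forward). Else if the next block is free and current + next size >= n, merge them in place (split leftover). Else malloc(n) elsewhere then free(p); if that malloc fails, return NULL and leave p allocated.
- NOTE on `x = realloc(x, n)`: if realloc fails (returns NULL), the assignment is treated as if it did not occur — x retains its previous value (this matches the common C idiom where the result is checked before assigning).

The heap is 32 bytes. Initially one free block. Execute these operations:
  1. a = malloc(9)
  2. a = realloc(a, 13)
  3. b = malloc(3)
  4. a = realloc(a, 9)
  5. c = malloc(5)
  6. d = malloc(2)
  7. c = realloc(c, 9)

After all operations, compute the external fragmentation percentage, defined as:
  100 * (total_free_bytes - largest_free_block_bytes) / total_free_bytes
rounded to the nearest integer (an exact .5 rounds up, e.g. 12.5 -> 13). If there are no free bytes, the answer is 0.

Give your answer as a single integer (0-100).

Answer: 22

Derivation:
Op 1: a = malloc(9) -> a = 0; heap: [0-8 ALLOC][9-31 FREE]
Op 2: a = realloc(a, 13) -> a = 0; heap: [0-12 ALLOC][13-31 FREE]
Op 3: b = malloc(3) -> b = 13; heap: [0-12 ALLOC][13-15 ALLOC][16-31 FREE]
Op 4: a = realloc(a, 9) -> a = 0; heap: [0-8 ALLOC][9-12 FREE][13-15 ALLOC][16-31 FREE]
Op 5: c = malloc(5) -> c = 16; heap: [0-8 ALLOC][9-12 FREE][13-15 ALLOC][16-20 ALLOC][21-31 FREE]
Op 6: d = malloc(2) -> d = 9; heap: [0-8 ALLOC][9-10 ALLOC][11-12 FREE][13-15 ALLOC][16-20 ALLOC][21-31 FREE]
Op 7: c = realloc(c, 9) -> c = 16; heap: [0-8 ALLOC][9-10 ALLOC][11-12 FREE][13-15 ALLOC][16-24 ALLOC][25-31 FREE]
Free blocks: [2 7] total_free=9 largest=7 -> 100*(9-7)/9 = 200/9 ≈ 22.222 -> rounds to 22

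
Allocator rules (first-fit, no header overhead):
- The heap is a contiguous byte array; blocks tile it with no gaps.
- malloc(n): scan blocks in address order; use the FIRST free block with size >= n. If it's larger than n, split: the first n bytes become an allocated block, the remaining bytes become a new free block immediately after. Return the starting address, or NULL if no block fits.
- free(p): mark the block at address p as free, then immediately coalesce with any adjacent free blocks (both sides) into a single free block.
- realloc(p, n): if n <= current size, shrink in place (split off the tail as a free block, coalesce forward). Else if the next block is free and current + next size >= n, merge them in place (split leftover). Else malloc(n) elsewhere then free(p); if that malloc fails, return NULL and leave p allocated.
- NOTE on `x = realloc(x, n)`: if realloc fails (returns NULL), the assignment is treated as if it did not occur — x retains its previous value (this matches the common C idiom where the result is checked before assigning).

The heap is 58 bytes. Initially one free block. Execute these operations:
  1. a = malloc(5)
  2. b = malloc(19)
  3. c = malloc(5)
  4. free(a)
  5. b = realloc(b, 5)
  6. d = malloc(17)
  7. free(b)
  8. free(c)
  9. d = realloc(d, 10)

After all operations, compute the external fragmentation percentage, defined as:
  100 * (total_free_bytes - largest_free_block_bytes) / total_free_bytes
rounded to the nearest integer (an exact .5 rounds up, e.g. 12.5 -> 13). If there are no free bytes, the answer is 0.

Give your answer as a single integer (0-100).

Answer: 40

Derivation:
Op 1: a = malloc(5) -> a = 0; heap: [0-4 ALLOC][5-57 FREE]
Op 2: b = malloc(19) -> b = 5; heap: [0-4 ALLOC][5-23 ALLOC][24-57 FREE]
Op 3: c = malloc(5) -> c = 24; heap: [0-4 ALLOC][5-23 ALLOC][24-28 ALLOC][29-57 FREE]
Op 4: free(a) -> (freed a); heap: [0-4 FREE][5-23 ALLOC][24-28 ALLOC][29-57 FREE]
Op 5: b = realloc(b, 5) -> b = 5; heap: [0-4 FREE][5-9 ALLOC][10-23 FREE][24-28 ALLOC][29-57 FREE]
Op 6: d = malloc(17) -> d = 29; heap: [0-4 FREE][5-9 ALLOC][10-23 FREE][24-28 ALLOC][29-45 ALLOC][46-57 FREE]
Op 7: free(b) -> (freed b); heap: [0-23 FREE][24-28 ALLOC][29-45 ALLOC][46-57 FREE]
Op 8: free(c) -> (freed c); heap: [0-28 FREE][29-45 ALLOC][46-57 FREE]
Op 9: d = realloc(d, 10) -> d = 29; heap: [0-28 FREE][29-38 ALLOC][39-57 FREE]
Free blocks: [29 19] total_free=48 largest=29 -> 100*(48-29)/48 = 1900/48 ≈ 39.583 -> rounds to 40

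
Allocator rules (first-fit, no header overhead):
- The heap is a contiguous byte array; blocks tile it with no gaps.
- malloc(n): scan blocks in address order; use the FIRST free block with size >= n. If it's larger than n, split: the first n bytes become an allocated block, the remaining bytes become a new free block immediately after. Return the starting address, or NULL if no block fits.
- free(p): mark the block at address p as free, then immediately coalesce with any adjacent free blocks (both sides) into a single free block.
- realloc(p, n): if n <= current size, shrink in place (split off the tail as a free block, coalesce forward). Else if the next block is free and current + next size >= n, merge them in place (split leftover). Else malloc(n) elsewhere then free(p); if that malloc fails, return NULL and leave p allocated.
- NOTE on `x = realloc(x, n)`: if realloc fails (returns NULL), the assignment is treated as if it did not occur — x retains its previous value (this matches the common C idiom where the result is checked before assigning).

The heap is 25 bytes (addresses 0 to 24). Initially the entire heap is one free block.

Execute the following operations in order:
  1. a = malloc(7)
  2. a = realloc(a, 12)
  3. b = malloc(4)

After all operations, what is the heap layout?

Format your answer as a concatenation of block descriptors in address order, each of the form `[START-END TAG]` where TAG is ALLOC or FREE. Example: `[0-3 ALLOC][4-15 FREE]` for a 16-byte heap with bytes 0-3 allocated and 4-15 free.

Answer: [0-11 ALLOC][12-15 ALLOC][16-24 FREE]

Derivation:
Op 1: a = malloc(7) -> a = 0; heap: [0-6 ALLOC][7-24 FREE]
Op 2: a = realloc(a, 12) -> a = 0; heap: [0-11 ALLOC][12-24 FREE]
Op 3: b = malloc(4) -> b = 12; heap: [0-11 ALLOC][12-15 ALLOC][16-24 FREE]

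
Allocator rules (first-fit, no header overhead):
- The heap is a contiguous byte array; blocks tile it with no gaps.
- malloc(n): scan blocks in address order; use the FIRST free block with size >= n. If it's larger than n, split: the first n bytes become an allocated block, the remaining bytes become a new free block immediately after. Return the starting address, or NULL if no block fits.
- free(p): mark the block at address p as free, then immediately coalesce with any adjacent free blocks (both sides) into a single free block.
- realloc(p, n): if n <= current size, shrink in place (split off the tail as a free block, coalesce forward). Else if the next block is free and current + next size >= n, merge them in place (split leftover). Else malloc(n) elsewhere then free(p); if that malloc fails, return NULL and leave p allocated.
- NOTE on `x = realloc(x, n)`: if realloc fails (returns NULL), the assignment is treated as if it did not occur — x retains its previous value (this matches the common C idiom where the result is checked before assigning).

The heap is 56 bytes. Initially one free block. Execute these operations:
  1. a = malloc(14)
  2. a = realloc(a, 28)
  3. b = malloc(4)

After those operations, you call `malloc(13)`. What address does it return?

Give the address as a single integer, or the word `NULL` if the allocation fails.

Answer: 32

Derivation:
Op 1: a = malloc(14) -> a = 0; heap: [0-13 ALLOC][14-55 FREE]
Op 2: a = realloc(a, 28) -> a = 0; heap: [0-27 ALLOC][28-55 FREE]
Op 3: b = malloc(4) -> b = 28; heap: [0-27 ALLOC][28-31 ALLOC][32-55 FREE]
malloc(13): first-fit scan over [0-27 ALLOC][28-31 ALLOC][32-55 FREE] -> 32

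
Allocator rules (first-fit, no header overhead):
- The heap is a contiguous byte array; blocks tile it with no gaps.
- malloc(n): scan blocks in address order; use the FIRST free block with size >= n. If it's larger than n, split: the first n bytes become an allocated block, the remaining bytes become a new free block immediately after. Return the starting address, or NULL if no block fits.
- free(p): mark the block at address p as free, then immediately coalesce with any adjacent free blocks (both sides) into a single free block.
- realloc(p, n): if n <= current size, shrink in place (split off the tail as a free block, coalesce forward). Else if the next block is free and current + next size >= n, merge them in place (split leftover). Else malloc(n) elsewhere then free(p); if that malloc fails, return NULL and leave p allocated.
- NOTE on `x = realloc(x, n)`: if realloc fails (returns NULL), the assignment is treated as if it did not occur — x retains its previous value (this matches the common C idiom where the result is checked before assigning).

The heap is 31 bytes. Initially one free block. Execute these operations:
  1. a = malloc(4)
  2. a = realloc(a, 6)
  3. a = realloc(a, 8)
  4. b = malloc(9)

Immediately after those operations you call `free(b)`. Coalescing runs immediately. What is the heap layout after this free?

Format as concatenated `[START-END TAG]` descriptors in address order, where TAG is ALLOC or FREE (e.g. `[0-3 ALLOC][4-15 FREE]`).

Answer: [0-7 ALLOC][8-30 FREE]

Derivation:
Op 1: a = malloc(4) -> a = 0; heap: [0-3 ALLOC][4-30 FREE]
Op 2: a = realloc(a, 6) -> a = 0; heap: [0-5 ALLOC][6-30 FREE]
Op 3: a = realloc(a, 8) -> a = 0; heap: [0-7 ALLOC][8-30 FREE]
Op 4: b = malloc(9) -> b = 8; heap: [0-7 ALLOC][8-16 ALLOC][17-30 FREE]
free(b): b = 8 -> block [8-16 ALLOC]; mark free, coalesce with adjacent free neighbors -> [0-7 ALLOC][8-30 FREE]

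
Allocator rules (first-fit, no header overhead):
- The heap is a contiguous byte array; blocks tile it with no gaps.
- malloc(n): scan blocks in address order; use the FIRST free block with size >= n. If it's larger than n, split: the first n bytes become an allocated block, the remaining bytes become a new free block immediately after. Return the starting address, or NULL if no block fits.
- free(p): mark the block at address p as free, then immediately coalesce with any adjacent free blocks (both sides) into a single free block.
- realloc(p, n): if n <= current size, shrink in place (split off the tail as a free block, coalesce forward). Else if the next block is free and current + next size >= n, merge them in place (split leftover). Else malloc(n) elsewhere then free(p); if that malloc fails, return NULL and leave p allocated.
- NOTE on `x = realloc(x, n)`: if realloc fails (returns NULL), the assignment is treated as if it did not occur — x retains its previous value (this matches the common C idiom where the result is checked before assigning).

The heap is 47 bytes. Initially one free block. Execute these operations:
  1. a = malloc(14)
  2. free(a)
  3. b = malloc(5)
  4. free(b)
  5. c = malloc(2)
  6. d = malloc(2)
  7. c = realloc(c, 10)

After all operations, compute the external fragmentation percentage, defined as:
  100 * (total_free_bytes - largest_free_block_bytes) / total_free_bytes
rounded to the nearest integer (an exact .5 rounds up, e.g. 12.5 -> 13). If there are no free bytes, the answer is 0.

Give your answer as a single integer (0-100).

Op 1: a = malloc(14) -> a = 0; heap: [0-13 ALLOC][14-46 FREE]
Op 2: free(a) -> (freed a); heap: [0-46 FREE]
Op 3: b = malloc(5) -> b = 0; heap: [0-4 ALLOC][5-46 FREE]
Op 4: free(b) -> (freed b); heap: [0-46 FREE]
Op 5: c = malloc(2) -> c = 0; heap: [0-1 ALLOC][2-46 FREE]
Op 6: d = malloc(2) -> d = 2; heap: [0-1 ALLOC][2-3 ALLOC][4-46 FREE]
Op 7: c = realloc(c, 10) -> c = 4; heap: [0-1 FREE][2-3 ALLOC][4-13 ALLOC][14-46 FREE]
Free blocks: [2 33] total_free=35 largest=33 -> 100*(35-33)/35 = 200/35 ≈ 5.714 -> rounds to 6

Answer: 6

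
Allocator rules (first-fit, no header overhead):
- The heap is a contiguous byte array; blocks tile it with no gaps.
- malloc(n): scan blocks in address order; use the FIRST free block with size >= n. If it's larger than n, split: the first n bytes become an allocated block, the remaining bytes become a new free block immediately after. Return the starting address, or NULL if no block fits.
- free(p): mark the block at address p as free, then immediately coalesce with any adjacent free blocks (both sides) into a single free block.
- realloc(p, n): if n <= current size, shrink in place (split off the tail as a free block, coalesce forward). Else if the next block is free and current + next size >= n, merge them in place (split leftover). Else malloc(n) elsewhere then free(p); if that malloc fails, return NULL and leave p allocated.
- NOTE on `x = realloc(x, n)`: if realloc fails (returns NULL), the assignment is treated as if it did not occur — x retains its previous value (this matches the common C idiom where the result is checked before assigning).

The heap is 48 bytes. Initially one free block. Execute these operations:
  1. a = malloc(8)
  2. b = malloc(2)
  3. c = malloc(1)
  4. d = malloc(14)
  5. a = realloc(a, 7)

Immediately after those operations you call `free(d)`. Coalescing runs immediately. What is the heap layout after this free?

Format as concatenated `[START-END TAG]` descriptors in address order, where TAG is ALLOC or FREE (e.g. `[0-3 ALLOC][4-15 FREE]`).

Op 1: a = malloc(8) -> a = 0; heap: [0-7 ALLOC][8-47 FREE]
Op 2: b = malloc(2) -> b = 8; heap: [0-7 ALLOC][8-9 ALLOC][10-47 FREE]
Op 3: c = malloc(1) -> c = 10; heap: [0-7 ALLOC][8-9 ALLOC][10-10 ALLOC][11-47 FREE]
Op 4: d = malloc(14) -> d = 11; heap: [0-7 ALLOC][8-9 ALLOC][10-10 ALLOC][11-24 ALLOC][25-47 FREE]
Op 5: a = realloc(a, 7) -> a = 0; heap: [0-6 ALLOC][7-7 FREE][8-9 ALLOC][10-10 ALLOC][11-24 ALLOC][25-47 FREE]
free(d): d = 11 -> block [11-24 ALLOC]; mark free, coalesce with adjacent free neighbors -> [0-6 ALLOC][7-7 FREE][8-9 ALLOC][10-10 ALLOC][11-47 FREE]

Answer: [0-6 ALLOC][7-7 FREE][8-9 ALLOC][10-10 ALLOC][11-47 FREE]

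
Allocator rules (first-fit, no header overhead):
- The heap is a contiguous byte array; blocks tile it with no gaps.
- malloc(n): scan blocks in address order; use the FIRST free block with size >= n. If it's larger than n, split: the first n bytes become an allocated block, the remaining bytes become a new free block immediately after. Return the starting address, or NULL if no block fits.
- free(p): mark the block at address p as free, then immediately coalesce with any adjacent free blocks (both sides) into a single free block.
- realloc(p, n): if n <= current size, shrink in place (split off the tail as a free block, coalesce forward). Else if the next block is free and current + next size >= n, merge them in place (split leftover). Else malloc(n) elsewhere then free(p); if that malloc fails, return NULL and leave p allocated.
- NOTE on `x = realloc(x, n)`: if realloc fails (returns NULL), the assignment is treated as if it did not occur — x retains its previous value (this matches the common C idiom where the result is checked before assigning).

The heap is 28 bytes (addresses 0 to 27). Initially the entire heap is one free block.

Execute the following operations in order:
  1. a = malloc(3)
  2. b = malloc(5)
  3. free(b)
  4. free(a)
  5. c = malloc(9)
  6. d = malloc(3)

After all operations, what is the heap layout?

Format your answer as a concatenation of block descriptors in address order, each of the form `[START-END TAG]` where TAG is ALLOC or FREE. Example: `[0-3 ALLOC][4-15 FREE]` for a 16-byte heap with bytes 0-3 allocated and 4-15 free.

Answer: [0-8 ALLOC][9-11 ALLOC][12-27 FREE]

Derivation:
Op 1: a = malloc(3) -> a = 0; heap: [0-2 ALLOC][3-27 FREE]
Op 2: b = malloc(5) -> b = 3; heap: [0-2 ALLOC][3-7 ALLOC][8-27 FREE]
Op 3: free(b) -> (freed b); heap: [0-2 ALLOC][3-27 FREE]
Op 4: free(a) -> (freed a); heap: [0-27 FREE]
Op 5: c = malloc(9) -> c = 0; heap: [0-8 ALLOC][9-27 FREE]
Op 6: d = malloc(3) -> d = 9; heap: [0-8 ALLOC][9-11 ALLOC][12-27 FREE]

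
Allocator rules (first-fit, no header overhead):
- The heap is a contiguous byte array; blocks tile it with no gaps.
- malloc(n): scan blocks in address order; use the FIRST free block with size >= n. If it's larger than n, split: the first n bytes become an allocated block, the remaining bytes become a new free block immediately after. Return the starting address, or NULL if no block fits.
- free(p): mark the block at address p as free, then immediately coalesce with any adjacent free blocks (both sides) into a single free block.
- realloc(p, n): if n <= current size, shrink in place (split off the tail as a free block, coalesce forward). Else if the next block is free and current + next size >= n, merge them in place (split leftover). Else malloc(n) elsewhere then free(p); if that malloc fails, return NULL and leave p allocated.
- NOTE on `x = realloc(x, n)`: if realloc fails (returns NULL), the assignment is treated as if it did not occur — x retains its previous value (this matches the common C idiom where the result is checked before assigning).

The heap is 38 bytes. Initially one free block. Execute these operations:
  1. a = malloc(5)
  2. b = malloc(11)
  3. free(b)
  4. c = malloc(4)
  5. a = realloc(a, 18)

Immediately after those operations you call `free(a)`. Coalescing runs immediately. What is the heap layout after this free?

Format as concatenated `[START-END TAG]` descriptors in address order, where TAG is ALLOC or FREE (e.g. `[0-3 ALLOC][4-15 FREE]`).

Answer: [0-4 FREE][5-8 ALLOC][9-37 FREE]

Derivation:
Op 1: a = malloc(5) -> a = 0; heap: [0-4 ALLOC][5-37 FREE]
Op 2: b = malloc(11) -> b = 5; heap: [0-4 ALLOC][5-15 ALLOC][16-37 FREE]
Op 3: free(b) -> (freed b); heap: [0-4 ALLOC][5-37 FREE]
Op 4: c = malloc(4) -> c = 5; heap: [0-4 ALLOC][5-8 ALLOC][9-37 FREE]
Op 5: a = realloc(a, 18) -> a = 9; heap: [0-4 FREE][5-8 ALLOC][9-26 ALLOC][27-37 FREE]
free(a): a = 9 -> block [9-26 ALLOC]; mark free, coalesce with adjacent free neighbors -> [0-4 FREE][5-8 ALLOC][9-37 FREE]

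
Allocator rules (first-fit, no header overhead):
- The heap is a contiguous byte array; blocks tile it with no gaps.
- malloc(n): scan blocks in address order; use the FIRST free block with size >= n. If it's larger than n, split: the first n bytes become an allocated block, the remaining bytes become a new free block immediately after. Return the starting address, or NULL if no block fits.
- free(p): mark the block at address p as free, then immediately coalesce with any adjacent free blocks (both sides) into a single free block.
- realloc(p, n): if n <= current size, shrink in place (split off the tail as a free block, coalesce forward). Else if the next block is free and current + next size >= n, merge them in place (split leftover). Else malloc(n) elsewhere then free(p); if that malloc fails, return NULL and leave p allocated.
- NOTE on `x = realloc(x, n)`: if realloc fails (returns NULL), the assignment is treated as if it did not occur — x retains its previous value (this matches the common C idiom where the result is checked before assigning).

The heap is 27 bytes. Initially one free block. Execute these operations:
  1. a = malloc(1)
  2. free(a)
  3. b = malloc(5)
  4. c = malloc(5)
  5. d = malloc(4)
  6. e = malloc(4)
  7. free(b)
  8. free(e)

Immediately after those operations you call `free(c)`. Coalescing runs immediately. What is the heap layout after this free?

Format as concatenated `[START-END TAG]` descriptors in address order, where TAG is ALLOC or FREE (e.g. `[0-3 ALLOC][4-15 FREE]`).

Op 1: a = malloc(1) -> a = 0; heap: [0-0 ALLOC][1-26 FREE]
Op 2: free(a) -> (freed a); heap: [0-26 FREE]
Op 3: b = malloc(5) -> b = 0; heap: [0-4 ALLOC][5-26 FREE]
Op 4: c = malloc(5) -> c = 5; heap: [0-4 ALLOC][5-9 ALLOC][10-26 FREE]
Op 5: d = malloc(4) -> d = 10; heap: [0-4 ALLOC][5-9 ALLOC][10-13 ALLOC][14-26 FREE]
Op 6: e = malloc(4) -> e = 14; heap: [0-4 ALLOC][5-9 ALLOC][10-13 ALLOC][14-17 ALLOC][18-26 FREE]
Op 7: free(b) -> (freed b); heap: [0-4 FREE][5-9 ALLOC][10-13 ALLOC][14-17 ALLOC][18-26 FREE]
Op 8: free(e) -> (freed e); heap: [0-4 FREE][5-9 ALLOC][10-13 ALLOC][14-26 FREE]
free(c): c = 5 -> block [5-9 ALLOC]; mark free, coalesce with adjacent free neighbors -> [0-9 FREE][10-13 ALLOC][14-26 FREE]

Answer: [0-9 FREE][10-13 ALLOC][14-26 FREE]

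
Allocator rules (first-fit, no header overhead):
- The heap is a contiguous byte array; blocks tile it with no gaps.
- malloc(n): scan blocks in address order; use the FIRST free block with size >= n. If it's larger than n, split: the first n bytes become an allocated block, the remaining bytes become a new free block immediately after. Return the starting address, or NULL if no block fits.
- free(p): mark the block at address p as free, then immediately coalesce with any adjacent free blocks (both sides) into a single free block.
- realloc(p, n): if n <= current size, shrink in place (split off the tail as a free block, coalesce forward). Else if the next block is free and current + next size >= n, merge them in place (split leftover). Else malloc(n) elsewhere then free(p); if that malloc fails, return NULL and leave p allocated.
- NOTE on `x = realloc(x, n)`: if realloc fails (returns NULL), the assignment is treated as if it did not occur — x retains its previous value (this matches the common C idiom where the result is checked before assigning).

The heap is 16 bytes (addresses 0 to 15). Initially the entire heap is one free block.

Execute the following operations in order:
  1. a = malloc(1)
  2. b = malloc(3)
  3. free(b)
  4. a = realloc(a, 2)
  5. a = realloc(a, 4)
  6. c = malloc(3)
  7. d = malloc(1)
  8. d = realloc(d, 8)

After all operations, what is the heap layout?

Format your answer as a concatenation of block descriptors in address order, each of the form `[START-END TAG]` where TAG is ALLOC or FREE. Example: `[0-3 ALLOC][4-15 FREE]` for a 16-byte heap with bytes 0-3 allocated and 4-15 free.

Op 1: a = malloc(1) -> a = 0; heap: [0-0 ALLOC][1-15 FREE]
Op 2: b = malloc(3) -> b = 1; heap: [0-0 ALLOC][1-3 ALLOC][4-15 FREE]
Op 3: free(b) -> (freed b); heap: [0-0 ALLOC][1-15 FREE]
Op 4: a = realloc(a, 2) -> a = 0; heap: [0-1 ALLOC][2-15 FREE]
Op 5: a = realloc(a, 4) -> a = 0; heap: [0-3 ALLOC][4-15 FREE]
Op 6: c = malloc(3) -> c = 4; heap: [0-3 ALLOC][4-6 ALLOC][7-15 FREE]
Op 7: d = malloc(1) -> d = 7; heap: [0-3 ALLOC][4-6 ALLOC][7-7 ALLOC][8-15 FREE]
Op 8: d = realloc(d, 8) -> d = 7; heap: [0-3 ALLOC][4-6 ALLOC][7-14 ALLOC][15-15 FREE]

Answer: [0-3 ALLOC][4-6 ALLOC][7-14 ALLOC][15-15 FREE]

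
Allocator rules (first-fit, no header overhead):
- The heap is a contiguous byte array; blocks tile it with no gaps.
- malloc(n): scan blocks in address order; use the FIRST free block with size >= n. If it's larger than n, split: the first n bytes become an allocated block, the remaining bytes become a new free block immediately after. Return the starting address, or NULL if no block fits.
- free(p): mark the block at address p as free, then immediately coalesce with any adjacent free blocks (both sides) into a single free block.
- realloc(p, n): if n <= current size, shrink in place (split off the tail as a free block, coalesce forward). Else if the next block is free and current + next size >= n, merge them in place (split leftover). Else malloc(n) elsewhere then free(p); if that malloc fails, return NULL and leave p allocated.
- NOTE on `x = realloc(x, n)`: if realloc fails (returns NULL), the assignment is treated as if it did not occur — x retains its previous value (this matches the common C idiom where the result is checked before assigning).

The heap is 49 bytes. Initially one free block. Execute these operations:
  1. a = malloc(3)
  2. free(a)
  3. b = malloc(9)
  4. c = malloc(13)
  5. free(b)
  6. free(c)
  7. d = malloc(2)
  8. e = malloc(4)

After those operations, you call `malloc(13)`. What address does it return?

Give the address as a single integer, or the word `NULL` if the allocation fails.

Op 1: a = malloc(3) -> a = 0; heap: [0-2 ALLOC][3-48 FREE]
Op 2: free(a) -> (freed a); heap: [0-48 FREE]
Op 3: b = malloc(9) -> b = 0; heap: [0-8 ALLOC][9-48 FREE]
Op 4: c = malloc(13) -> c = 9; heap: [0-8 ALLOC][9-21 ALLOC][22-48 FREE]
Op 5: free(b) -> (freed b); heap: [0-8 FREE][9-21 ALLOC][22-48 FREE]
Op 6: free(c) -> (freed c); heap: [0-48 FREE]
Op 7: d = malloc(2) -> d = 0; heap: [0-1 ALLOC][2-48 FREE]
Op 8: e = malloc(4) -> e = 2; heap: [0-1 ALLOC][2-5 ALLOC][6-48 FREE]
malloc(13): first-fit scan over [0-1 ALLOC][2-5 ALLOC][6-48 FREE] -> 6

Answer: 6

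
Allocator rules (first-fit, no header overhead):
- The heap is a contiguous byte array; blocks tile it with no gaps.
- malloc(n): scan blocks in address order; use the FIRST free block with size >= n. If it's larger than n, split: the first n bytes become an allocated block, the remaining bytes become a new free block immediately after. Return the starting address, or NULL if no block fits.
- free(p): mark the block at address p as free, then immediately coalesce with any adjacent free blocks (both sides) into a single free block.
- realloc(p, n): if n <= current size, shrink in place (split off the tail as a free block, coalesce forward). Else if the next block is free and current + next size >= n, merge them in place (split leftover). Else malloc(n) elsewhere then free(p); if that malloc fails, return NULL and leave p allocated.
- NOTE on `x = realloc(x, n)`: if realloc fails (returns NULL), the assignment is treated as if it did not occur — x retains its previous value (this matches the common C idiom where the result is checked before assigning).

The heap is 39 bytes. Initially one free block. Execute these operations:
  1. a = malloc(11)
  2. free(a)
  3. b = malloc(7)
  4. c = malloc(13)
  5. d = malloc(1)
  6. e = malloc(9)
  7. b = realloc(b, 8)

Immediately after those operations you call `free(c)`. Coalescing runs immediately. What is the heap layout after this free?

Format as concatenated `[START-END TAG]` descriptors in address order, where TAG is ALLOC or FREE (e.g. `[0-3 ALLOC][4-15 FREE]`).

Op 1: a = malloc(11) -> a = 0; heap: [0-10 ALLOC][11-38 FREE]
Op 2: free(a) -> (freed a); heap: [0-38 FREE]
Op 3: b = malloc(7) -> b = 0; heap: [0-6 ALLOC][7-38 FREE]
Op 4: c = malloc(13) -> c = 7; heap: [0-6 ALLOC][7-19 ALLOC][20-38 FREE]
Op 5: d = malloc(1) -> d = 20; heap: [0-6 ALLOC][7-19 ALLOC][20-20 ALLOC][21-38 FREE]
Op 6: e = malloc(9) -> e = 21; heap: [0-6 ALLOC][7-19 ALLOC][20-20 ALLOC][21-29 ALLOC][30-38 FREE]
Op 7: b = realloc(b, 8) -> b = 30; heap: [0-6 FREE][7-19 ALLOC][20-20 ALLOC][21-29 ALLOC][30-37 ALLOC][38-38 FREE]
free(c): c = 7 -> block [7-19 ALLOC]; mark free, coalesce with adjacent free neighbors -> [0-19 FREE][20-20 ALLOC][21-29 ALLOC][30-37 ALLOC][38-38 FREE]

Answer: [0-19 FREE][20-20 ALLOC][21-29 ALLOC][30-37 ALLOC][38-38 FREE]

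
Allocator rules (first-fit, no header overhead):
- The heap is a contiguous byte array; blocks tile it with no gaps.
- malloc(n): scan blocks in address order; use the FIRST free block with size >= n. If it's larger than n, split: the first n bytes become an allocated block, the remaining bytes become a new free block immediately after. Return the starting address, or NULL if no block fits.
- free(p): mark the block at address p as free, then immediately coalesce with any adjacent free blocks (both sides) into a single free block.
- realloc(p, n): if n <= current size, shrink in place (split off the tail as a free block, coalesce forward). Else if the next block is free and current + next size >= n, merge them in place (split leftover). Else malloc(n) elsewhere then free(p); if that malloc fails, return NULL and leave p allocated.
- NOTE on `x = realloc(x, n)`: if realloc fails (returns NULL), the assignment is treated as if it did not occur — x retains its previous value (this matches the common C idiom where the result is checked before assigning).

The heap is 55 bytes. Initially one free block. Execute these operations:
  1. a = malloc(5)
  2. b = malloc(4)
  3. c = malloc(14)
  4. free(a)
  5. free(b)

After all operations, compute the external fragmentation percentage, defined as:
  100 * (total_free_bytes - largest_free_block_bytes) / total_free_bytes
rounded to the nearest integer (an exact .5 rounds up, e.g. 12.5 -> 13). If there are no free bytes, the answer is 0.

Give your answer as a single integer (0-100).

Op 1: a = malloc(5) -> a = 0; heap: [0-4 ALLOC][5-54 FREE]
Op 2: b = malloc(4) -> b = 5; heap: [0-4 ALLOC][5-8 ALLOC][9-54 FREE]
Op 3: c = malloc(14) -> c = 9; heap: [0-4 ALLOC][5-8 ALLOC][9-22 ALLOC][23-54 FREE]
Op 4: free(a) -> (freed a); heap: [0-4 FREE][5-8 ALLOC][9-22 ALLOC][23-54 FREE]
Op 5: free(b) -> (freed b); heap: [0-8 FREE][9-22 ALLOC][23-54 FREE]
Free blocks: [9 32] total_free=41 largest=32 -> 100*(41-32)/41 = 900/41 ≈ 21.951 -> rounds to 22

Answer: 22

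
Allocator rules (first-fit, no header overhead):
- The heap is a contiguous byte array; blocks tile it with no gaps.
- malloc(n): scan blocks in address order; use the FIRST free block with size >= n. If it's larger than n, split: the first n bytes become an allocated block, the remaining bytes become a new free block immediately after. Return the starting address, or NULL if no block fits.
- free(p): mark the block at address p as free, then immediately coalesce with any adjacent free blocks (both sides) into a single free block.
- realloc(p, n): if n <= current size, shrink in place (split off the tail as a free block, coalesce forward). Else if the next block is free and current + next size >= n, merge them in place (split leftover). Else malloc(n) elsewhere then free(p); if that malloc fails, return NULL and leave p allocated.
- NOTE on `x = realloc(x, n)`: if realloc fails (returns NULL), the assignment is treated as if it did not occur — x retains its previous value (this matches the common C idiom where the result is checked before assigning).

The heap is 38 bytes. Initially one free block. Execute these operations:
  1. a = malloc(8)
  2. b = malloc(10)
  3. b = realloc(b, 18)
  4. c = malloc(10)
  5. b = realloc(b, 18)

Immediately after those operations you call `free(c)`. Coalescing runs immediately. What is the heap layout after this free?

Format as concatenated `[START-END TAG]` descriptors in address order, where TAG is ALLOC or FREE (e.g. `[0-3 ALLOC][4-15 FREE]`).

Answer: [0-7 ALLOC][8-25 ALLOC][26-37 FREE]

Derivation:
Op 1: a = malloc(8) -> a = 0; heap: [0-7 ALLOC][8-37 FREE]
Op 2: b = malloc(10) -> b = 8; heap: [0-7 ALLOC][8-17 ALLOC][18-37 FREE]
Op 3: b = realloc(b, 18) -> b = 8; heap: [0-7 ALLOC][8-25 ALLOC][26-37 FREE]
Op 4: c = malloc(10) -> c = 26; heap: [0-7 ALLOC][8-25 ALLOC][26-35 ALLOC][36-37 FREE]
Op 5: b = realloc(b, 18) -> b = 8; heap: [0-7 ALLOC][8-25 ALLOC][26-35 ALLOC][36-37 FREE]
free(c): c = 26 -> block [26-35 ALLOC]; mark free, coalesce with adjacent free neighbors -> [0-7 ALLOC][8-25 ALLOC][26-37 FREE]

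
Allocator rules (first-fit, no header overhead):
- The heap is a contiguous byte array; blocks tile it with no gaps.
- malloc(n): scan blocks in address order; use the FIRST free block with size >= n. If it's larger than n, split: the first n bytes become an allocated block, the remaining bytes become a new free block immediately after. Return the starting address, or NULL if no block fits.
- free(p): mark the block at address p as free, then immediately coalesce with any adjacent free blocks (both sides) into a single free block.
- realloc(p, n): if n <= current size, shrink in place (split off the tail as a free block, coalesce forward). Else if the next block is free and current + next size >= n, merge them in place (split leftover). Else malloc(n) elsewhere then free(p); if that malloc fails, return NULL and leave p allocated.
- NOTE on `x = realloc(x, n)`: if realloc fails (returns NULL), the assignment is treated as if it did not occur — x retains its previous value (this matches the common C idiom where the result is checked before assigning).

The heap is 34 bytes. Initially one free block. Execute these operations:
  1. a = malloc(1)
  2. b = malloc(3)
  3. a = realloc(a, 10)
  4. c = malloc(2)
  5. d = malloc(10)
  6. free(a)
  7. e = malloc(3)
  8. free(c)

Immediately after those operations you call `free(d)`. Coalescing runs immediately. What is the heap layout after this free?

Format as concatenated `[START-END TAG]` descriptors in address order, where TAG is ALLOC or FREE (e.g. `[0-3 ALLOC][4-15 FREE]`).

Answer: [0-0 FREE][1-3 ALLOC][4-6 ALLOC][7-33 FREE]

Derivation:
Op 1: a = malloc(1) -> a = 0; heap: [0-0 ALLOC][1-33 FREE]
Op 2: b = malloc(3) -> b = 1; heap: [0-0 ALLOC][1-3 ALLOC][4-33 FREE]
Op 3: a = realloc(a, 10) -> a = 4; heap: [0-0 FREE][1-3 ALLOC][4-13 ALLOC][14-33 FREE]
Op 4: c = malloc(2) -> c = 14; heap: [0-0 FREE][1-3 ALLOC][4-13 ALLOC][14-15 ALLOC][16-33 FREE]
Op 5: d = malloc(10) -> d = 16; heap: [0-0 FREE][1-3 ALLOC][4-13 ALLOC][14-15 ALLOC][16-25 ALLOC][26-33 FREE]
Op 6: free(a) -> (freed a); heap: [0-0 FREE][1-3 ALLOC][4-13 FREE][14-15 ALLOC][16-25 ALLOC][26-33 FREE]
Op 7: e = malloc(3) -> e = 4; heap: [0-0 FREE][1-3 ALLOC][4-6 ALLOC][7-13 FREE][14-15 ALLOC][16-25 ALLOC][26-33 FREE]
Op 8: free(c) -> (freed c); heap: [0-0 FREE][1-3 ALLOC][4-6 ALLOC][7-15 FREE][16-25 ALLOC][26-33 FREE]
free(d): d = 16 -> block [16-25 ALLOC]; mark free, coalesce with adjacent free neighbors -> [0-0 FREE][1-3 ALLOC][4-6 ALLOC][7-33 FREE]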